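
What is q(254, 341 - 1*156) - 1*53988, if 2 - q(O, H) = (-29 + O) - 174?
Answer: -54037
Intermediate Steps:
q(O, H) = 205 - O (q(O, H) = 2 - ((-29 + O) - 174) = 2 - (-203 + O) = 2 + (203 - O) = 205 - O)
q(254, 341 - 1*156) - 1*53988 = (205 - 1*254) - 1*53988 = (205 - 254) - 53988 = -49 - 53988 = -54037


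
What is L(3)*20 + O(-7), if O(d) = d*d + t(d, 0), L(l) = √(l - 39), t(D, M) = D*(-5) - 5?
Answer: 79 + 120*I ≈ 79.0 + 120.0*I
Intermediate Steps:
t(D, M) = -5 - 5*D (t(D, M) = -5*D - 5 = -5 - 5*D)
L(l) = √(-39 + l)
O(d) = -5 + d² - 5*d (O(d) = d*d + (-5 - 5*d) = d² + (-5 - 5*d) = -5 + d² - 5*d)
L(3)*20 + O(-7) = √(-39 + 3)*20 + (-5 + (-7)² - 5*(-7)) = √(-36)*20 + (-5 + 49 + 35) = (6*I)*20 + 79 = 120*I + 79 = 79 + 120*I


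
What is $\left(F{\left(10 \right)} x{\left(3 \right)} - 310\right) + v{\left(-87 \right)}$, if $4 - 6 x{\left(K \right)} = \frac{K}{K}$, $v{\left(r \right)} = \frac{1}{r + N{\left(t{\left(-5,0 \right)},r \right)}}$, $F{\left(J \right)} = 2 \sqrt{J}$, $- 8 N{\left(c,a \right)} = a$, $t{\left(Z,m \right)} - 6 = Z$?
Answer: $- \frac{188798}{609} + \sqrt{10} \approx -306.85$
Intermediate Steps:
$t{\left(Z,m \right)} = 6 + Z$
$N{\left(c,a \right)} = - \frac{a}{8}$
$v{\left(r \right)} = \frac{8}{7 r}$ ($v{\left(r \right)} = \frac{1}{r - \frac{r}{8}} = \frac{1}{\frac{7}{8} r} = \frac{8}{7 r}$)
$x{\left(K \right)} = \frac{1}{2}$ ($x{\left(K \right)} = \frac{2}{3} - \frac{K \frac{1}{K}}{6} = \frac{2}{3} - \frac{1}{6} = \frac{1}{2}$)
$\left(F{\left(10 \right)} x{\left(3 \right)} - 310\right) + v{\left(-87 \right)} = \left(2 \sqrt{10} \cdot \frac{1}{2} - 310\right) + \frac{8}{7 \left(-87\right)} = \left(\sqrt{10} - 310\right) + \frac{8}{7} \left(- \frac{1}{87}\right) = \left(-310 + \sqrt{10}\right) - \frac{8}{609} = - \frac{188798}{609} + \sqrt{10}$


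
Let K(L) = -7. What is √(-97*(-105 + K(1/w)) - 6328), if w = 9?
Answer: 18*√14 ≈ 67.350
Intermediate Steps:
√(-97*(-105 + K(1/w)) - 6328) = √(-97*(-105 - 7) - 6328) = √(-97*(-112) - 6328) = √(10864 - 6328) = √4536 = 18*√14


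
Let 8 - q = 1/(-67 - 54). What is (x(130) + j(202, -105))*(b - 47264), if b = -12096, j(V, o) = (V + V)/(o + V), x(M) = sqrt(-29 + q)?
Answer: -23981440/97 - 118720*I*sqrt(635)/11 ≈ -2.4723e+5 - 2.7197e+5*I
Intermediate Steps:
q = 969/121 (q = 8 - 1/(-67 - 54) = 8 - 1/(-121) = 8 - 1*(-1/121) = 8 + 1/121 = 969/121 ≈ 8.0083)
x(M) = 2*I*sqrt(635)/11 (x(M) = sqrt(-29 + 969/121) = sqrt(-2540/121) = 2*I*sqrt(635)/11)
j(V, o) = 2*V/(V + o) (j(V, o) = (2*V)/(V + o) = 2*V/(V + o))
(x(130) + j(202, -105))*(b - 47264) = (2*I*sqrt(635)/11 + 2*202/(202 - 105))*(-12096 - 47264) = (2*I*sqrt(635)/11 + 2*202/97)*(-59360) = (2*I*sqrt(635)/11 + 2*202*(1/97))*(-59360) = (2*I*sqrt(635)/11 + 404/97)*(-59360) = (404/97 + 2*I*sqrt(635)/11)*(-59360) = -23981440/97 - 118720*I*sqrt(635)/11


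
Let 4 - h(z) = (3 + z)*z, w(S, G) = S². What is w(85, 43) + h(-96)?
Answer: -1699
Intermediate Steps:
h(z) = 4 - z*(3 + z) (h(z) = 4 - (3 + z)*z = 4 - z*(3 + z))
w(85, 43) + h(-96) = 85² + (4 - 1*(-96)² - 3*(-96)) = 7225 + (4 - 1*9216 + 288) = 7225 + (4 - 9216 + 288) = 7225 - 8924 = -1699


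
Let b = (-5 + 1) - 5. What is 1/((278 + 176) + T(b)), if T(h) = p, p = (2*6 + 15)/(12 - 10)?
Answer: 2/935 ≈ 0.0021390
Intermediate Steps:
p = 27/2 (p = (12 + 15)/2 = 27*(½) = 27/2 ≈ 13.500)
b = -9 (b = -4 - 5 = -9)
T(h) = 27/2
1/((278 + 176) + T(b)) = 1/((278 + 176) + 27/2) = 1/(454 + 27/2) = 1/(935/2) = 2/935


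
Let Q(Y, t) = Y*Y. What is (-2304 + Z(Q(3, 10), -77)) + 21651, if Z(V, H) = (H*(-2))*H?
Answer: 7489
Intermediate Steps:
Q(Y, t) = Y²
Z(V, H) = -2*H² (Z(V, H) = (-2*H)*H = -2*H²)
(-2304 + Z(Q(3, 10), -77)) + 21651 = (-2304 - 2*(-77)²) + 21651 = (-2304 - 2*5929) + 21651 = (-2304 - 11858) + 21651 = -14162 + 21651 = 7489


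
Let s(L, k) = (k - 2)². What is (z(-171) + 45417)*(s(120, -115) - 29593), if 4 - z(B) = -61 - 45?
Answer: -724061408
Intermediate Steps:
z(B) = 110 (z(B) = 4 - (-61 - 45) = 4 - 1*(-106) = 4 + 106 = 110)
s(L, k) = (-2 + k)²
(z(-171) + 45417)*(s(120, -115) - 29593) = (110 + 45417)*((-2 - 115)² - 29593) = 45527*((-117)² - 29593) = 45527*(13689 - 29593) = 45527*(-15904) = -724061408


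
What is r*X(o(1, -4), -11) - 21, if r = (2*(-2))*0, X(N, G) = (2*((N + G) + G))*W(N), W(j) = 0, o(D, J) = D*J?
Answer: -21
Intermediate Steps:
X(N, G) = 0 (X(N, G) = (2*((N + G) + G))*0 = (2*((G + N) + G))*0 = (2*(N + 2*G))*0 = (2*N + 4*G)*0 = 0)
r = 0 (r = -4*0 = 0)
r*X(o(1, -4), -11) - 21 = 0*0 - 21 = 0 - 21 = -21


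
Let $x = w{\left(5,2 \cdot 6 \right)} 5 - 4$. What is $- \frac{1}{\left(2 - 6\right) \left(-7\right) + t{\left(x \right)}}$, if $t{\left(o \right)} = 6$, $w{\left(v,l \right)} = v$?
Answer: $- \frac{1}{34} \approx -0.029412$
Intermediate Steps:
$x = 21$ ($x = 5 \cdot 5 - 4 = 25 - 4 = 21$)
$- \frac{1}{\left(2 - 6\right) \left(-7\right) + t{\left(x \right)}} = - \frac{1}{\left(2 - 6\right) \left(-7\right) + 6} = - \frac{1}{\left(-4\right) \left(-7\right) + 6} = - \frac{1}{28 + 6} = - \frac{1}{34}$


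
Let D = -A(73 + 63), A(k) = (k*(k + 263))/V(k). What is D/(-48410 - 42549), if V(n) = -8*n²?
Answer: -399/98963392 ≈ -4.0318e-6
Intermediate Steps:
A(k) = -(263 + k)/(8*k) (A(k) = (k*(k + 263))/((-8*k²)) = (k*(263 + k))*(-1/(8*k²)) = -(263 + k)/(8*k))
D = 399/1088 (D = -(-263 - (73 + 63))/(8*(73 + 63)) = -(-263 - 1*136)/(8*136) = -(-263 - 136)/(8*136) = -(-399)/(8*136) = -1*(-399/1088) = 399/1088 ≈ 0.36673)
D/(-48410 - 42549) = 399/(1088*(-48410 - 42549)) = (399/1088)/(-90959) = (399/1088)*(-1/90959) = -399/98963392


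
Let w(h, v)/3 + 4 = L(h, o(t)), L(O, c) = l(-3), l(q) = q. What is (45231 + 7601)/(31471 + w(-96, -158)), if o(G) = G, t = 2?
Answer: 26416/15725 ≈ 1.6799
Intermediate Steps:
L(O, c) = -3
w(h, v) = -21 (w(h, v) = -12 + 3*(-3) = -12 - 9 = -21)
(45231 + 7601)/(31471 + w(-96, -158)) = (45231 + 7601)/(31471 - 21) = 52832/31450 = 52832*(1/31450) = 26416/15725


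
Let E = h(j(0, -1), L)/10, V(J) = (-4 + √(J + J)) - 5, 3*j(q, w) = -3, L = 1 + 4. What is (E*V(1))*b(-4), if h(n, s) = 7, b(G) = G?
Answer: 126/5 - 14*√2/5 ≈ 21.240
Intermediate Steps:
L = 5
j(q, w) = -1 (j(q, w) = (⅓)*(-3) = -1)
V(J) = -9 + √2*√J (V(J) = (-4 + √(2*J)) - 5 = (-4 + √2*√J) - 5 = -9 + √2*√J)
E = 7/10 ≈ 0.70000
(E*V(1))*b(-4) = (7*(-9 + √2*√1)/10)*(-4) = (7*(-9 + √2*1)/10)*(-4) = (7*(-9 + √2)/10)*(-4) = (-63/10 + 7*√2/10)*(-4) = 126/5 - 14*√2/5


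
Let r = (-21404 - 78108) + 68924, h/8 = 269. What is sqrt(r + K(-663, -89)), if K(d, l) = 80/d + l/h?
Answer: I*sqrt(15567002006065770)/713388 ≈ 174.89*I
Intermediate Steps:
h = 2152 (h = 8*269 = 2152)
K(d, l) = 80/d + l/2152
r = -30588 (r = -99512 + 68924 = -30588)
sqrt(r + K(-663, -89)) = sqrt(-30588 + (80/(-663) + (1/2152)*(-89))) = sqrt(-30588 + (80*(-1/663) - 89/2152)) = sqrt(-30588 + (-80/663 - 89/2152)) = sqrt(-30588 - 231167/1426776) = sqrt(-43642455455/1426776) = I*sqrt(15567002006065770)/713388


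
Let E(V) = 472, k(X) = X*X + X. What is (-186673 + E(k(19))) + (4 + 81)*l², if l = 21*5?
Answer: 750924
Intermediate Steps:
l = 105
k(X) = X + X² (k(X) = X² + X = X + X²)
(-186673 + E(k(19))) + (4 + 81)*l² = (-186673 + 472) + (4 + 81)*105² = -186201 + 85*11025 = -186201 + 937125 = 750924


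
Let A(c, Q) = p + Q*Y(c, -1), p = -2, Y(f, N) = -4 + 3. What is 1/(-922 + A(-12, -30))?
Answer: -1/894 ≈ -0.0011186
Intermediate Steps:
Y(f, N) = -1
A(c, Q) = -2 - Q (A(c, Q) = -2 + Q*(-1) = -2 - Q)
1/(-922 + A(-12, -30)) = 1/(-922 + (-2 - 1*(-30))) = 1/(-922 + (-2 + 30)) = 1/(-922 + 28) = 1/(-894) = -1/894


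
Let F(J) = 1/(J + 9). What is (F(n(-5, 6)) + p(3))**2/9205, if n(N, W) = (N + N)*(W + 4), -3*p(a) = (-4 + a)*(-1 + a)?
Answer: 32041/686039445 ≈ 4.6704e-5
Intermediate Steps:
p(a) = -(-1 + a)*(-4 + a)/3 (p(a) = -(-4 + a)*(-1 + a)/3 = -(-1 + a)*(-4 + a)/3)
n(N, W) = 2*N*(4 + W) (n(N, W) = (2*N)*(4 + W) = 2*N*(4 + W))
F(J) = 1/(9 + J)
(F(n(-5, 6)) + p(3))**2/9205 = (1/(9 + 2*(-5)*(4 + 6)) + (-4/3 - 1/3*3**2 + (5/3)*3))**2/9205 = (1/(9 + 2*(-5)*10) + (-4/3 - 1/3*9 + 5))**2*(1/9205) = (1/(9 - 100) + (-4/3 - 3 + 5))**2*(1/9205) = (1/(-91) + 2/3)**2*(1/9205) = (-1/91 + 2/3)**2*(1/9205) = (179/273)**2*(1/9205) = (32041/74529)*(1/9205) = 32041/686039445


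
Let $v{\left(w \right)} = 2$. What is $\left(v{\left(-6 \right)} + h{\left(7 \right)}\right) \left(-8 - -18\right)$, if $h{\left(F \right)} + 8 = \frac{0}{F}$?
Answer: $-60$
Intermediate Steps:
$h{\left(F \right)} = -8$ ($h{\left(F \right)} = -8 + \frac{0}{F} = -8 + 0 = -8$)
$\left(v{\left(-6 \right)} + h{\left(7 \right)}\right) \left(-8 - -18\right) = \left(2 - 8\right) \left(-8 - -18\right) = - 6 \left(-8 + 18\right) = \left(-6\right) 10 = -60$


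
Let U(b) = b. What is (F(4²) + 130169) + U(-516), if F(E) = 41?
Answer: 129694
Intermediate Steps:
(F(4²) + 130169) + U(-516) = (41 + 130169) - 516 = 130210 - 516 = 129694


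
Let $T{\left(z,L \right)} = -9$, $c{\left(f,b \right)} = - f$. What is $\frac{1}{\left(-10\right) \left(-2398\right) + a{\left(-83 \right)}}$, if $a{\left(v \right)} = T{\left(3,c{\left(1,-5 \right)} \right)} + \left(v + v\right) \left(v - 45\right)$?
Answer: $\frac{1}{45219} \approx 2.2115 \cdot 10^{-5}$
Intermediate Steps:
$a{\left(v \right)} = -9 + 2 v \left(-45 + v\right)$ ($a{\left(v \right)} = -9 + \left(v + v\right) \left(v - 45\right) = -9 + 2 v \left(-45 + v\right)$)
$\frac{1}{\left(-10\right) \left(-2398\right) + a{\left(-83 \right)}} = \frac{1}{\left(-10\right) \left(-2398\right) - \left(-7461 - 13778\right)} = \frac{1}{23980 + \left(-9 + 7470 + 2 \cdot 6889\right)} = \frac{1}{23980 + \left(-9 + 7470 + 13778\right)} = \frac{1}{23980 + 21239} = \frac{1}{45219}$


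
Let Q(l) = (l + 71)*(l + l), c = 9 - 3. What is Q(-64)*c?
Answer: -5376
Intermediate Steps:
c = 6
Q(l) = 2*l*(71 + l) (Q(l) = (71 + l)*(2*l) = 2*l*(71 + l))
Q(-64)*c = (2*(-64)*(71 - 64))*6 = (2*(-64)*7)*6 = -896*6 = -5376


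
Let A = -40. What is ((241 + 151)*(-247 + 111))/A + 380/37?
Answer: 248468/185 ≈ 1343.1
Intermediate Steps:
((241 + 151)*(-247 + 111))/A + 380/37 = ((241 + 151)*(-247 + 111))/(-40) + 380/37 = (392*(-136))*(-1/40) + 380*(1/37) = -53312*(-1/40) + 380/37 = 6664/5 + 380/37 = 248468/185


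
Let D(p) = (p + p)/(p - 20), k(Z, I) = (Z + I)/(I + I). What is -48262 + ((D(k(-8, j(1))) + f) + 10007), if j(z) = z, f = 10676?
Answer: -1296199/47 ≈ -27579.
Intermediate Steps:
k(Z, I) = (I + Z)/(2*I) (k(Z, I) = (I + Z)/((2*I)) = (I + Z)*(1/(2*I)) = (I + Z)/(2*I))
D(p) = 2*p/(-20 + p) (D(p) = (2*p)/(-20 + p) = 2*p/(-20 + p))
-48262 + ((D(k(-8, j(1))) + f) + 10007) = -48262 + ((2*((½)*(1 - 8)/1)/(-20 + (½)*(1 - 8)/1) + 10676) + 10007) = -48262 + ((2*((½)*1*(-7))/(-20 + (½)*1*(-7)) + 10676) + 10007) = -48262 + ((2*(-7/2)/(-20 - 7/2) + 10676) + 10007) = -48262 + ((2*(-7/2)/(-47/2) + 10676) + 10007) = -48262 + ((2*(-7/2)*(-2/47) + 10676) + 10007) = -48262 + ((14/47 + 10676) + 10007) = -48262 + (501786/47 + 10007) = -48262 + 972115/47 = -1296199/47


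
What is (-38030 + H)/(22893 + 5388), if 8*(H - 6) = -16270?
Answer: -160231/113124 ≈ -1.4164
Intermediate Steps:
H = -8111/4 (H = 6 + (⅛)*(-16270) = 6 - 8135/4 = -8111/4 ≈ -2027.8)
(-38030 + H)/(22893 + 5388) = (-38030 - 8111/4)/(22893 + 5388) = -160231/4/28281 = -160231/4*1/28281 = -160231/113124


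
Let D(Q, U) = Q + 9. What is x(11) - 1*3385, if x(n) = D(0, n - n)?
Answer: -3376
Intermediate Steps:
D(Q, U) = 9 + Q
x(n) = 9 (x(n) = 9 + 0 = 9)
x(11) - 1*3385 = 9 - 1*3385 = 9 - 3385 = -3376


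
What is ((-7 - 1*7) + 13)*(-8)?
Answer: 8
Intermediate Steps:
((-7 - 1*7) + 13)*(-8) = ((-7 - 7) + 13)*(-8) = (-14 + 13)*(-8) = -1*(-8) = 8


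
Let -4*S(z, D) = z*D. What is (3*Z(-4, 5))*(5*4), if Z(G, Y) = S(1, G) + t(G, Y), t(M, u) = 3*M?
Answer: -660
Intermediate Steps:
S(z, D) = -D*z/4 (S(z, D) = -z*D/4 = -D*z/4)
Z(G, Y) = 11*G/4 (Z(G, Y) = -¼*G*1 + 3*G = -G/4 + 3*G = 11*G/4)
(3*Z(-4, 5))*(5*4) = (3*((11/4)*(-4)))*(5*4) = (3*(-11))*20 = -33*20 = -660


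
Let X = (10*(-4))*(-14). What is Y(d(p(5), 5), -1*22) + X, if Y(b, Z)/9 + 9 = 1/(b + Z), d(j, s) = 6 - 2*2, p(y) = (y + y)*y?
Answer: 9571/20 ≈ 478.55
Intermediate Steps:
p(y) = 2*y² (p(y) = (2*y)*y = 2*y²)
d(j, s) = 2 (d(j, s) = 6 - 4 = 2)
X = 560 (X = -40*(-14) = 560)
Y(b, Z) = -81 + 9/(Z + b) (Y(b, Z) = -81 + 9/(b + Z) = -81 + 9/(Z + b))
Y(d(p(5), 5), -1*22) + X = 9*(1 - (-9)*22 - 9*2)/(-1*22 + 2) + 560 = 9*(1 - 9*(-22) - 18)/(-22 + 2) + 560 = 9*(1 + 198 - 18)/(-20) + 560 = 9*(-1/20)*181 + 560 = -1629/20 + 560 = 9571/20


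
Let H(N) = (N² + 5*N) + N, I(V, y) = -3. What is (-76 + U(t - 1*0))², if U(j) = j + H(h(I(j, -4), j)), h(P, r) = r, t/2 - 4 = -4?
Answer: 5776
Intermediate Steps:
t = 0 (t = 8 + 2*(-4) = 8 - 8 = 0)
H(N) = N² + 6*N
U(j) = j + j*(6 + j)
(-76 + U(t - 1*0))² = (-76 + (0 - 1*0)*(7 + (0 - 1*0)))² = (-76 + (0 + 0)*(7 + (0 + 0)))² = (-76 + 0*(7 + 0))² = (-76 + 0*7)² = (-76 + 0)² = (-76)² = 5776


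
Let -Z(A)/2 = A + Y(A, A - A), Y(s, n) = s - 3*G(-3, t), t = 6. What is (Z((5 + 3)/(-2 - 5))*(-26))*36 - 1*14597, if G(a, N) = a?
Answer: -14195/7 ≈ -2027.9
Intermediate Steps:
Y(s, n) = 9 + s (Y(s, n) = s - 3*(-3) = s + 9 = 9 + s)
Z(A) = -18 - 4*A (Z(A) = -2*(A + (9 + A)) = -2*(9 + 2*A) = -18 - 4*A)
(Z((5 + 3)/(-2 - 5))*(-26))*36 - 1*14597 = ((-18 - 4*(5 + 3)/(-2 - 5))*(-26))*36 - 1*14597 = ((-18 - 32/(-7))*(-26))*36 - 14597 = ((-18 - 32*(-1)/7)*(-26))*36 - 14597 = ((-18 - 4*(-8/7))*(-26))*36 - 14597 = ((-18 + 32/7)*(-26))*36 - 14597 = -94/7*(-26)*36 - 14597 = (2444/7)*36 - 14597 = 87984/7 - 14597 = -14195/7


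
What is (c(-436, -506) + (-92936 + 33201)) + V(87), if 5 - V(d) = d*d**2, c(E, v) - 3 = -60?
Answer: -718290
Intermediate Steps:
c(E, v) = -57 (c(E, v) = 3 - 60 = -57)
V(d) = 5 - d**3 (V(d) = 5 - d*d**2 = 5 - d**3)
(c(-436, -506) + (-92936 + 33201)) + V(87) = (-57 + (-92936 + 33201)) + (5 - 1*87**3) = (-57 - 59735) + (5 - 1*658503) = -59792 + (5 - 658503) = -59792 - 658498 = -718290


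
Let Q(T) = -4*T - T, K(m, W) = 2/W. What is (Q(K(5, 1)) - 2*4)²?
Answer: 324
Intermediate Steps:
Q(T) = -5*T
(Q(K(5, 1)) - 2*4)² = (-10/1 - 2*4)² = (-10 - 8)² = (-18)² = 324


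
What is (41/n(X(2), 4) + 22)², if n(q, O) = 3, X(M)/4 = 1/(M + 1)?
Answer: 11449/9 ≈ 1272.1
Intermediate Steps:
X(M) = 4/(1 + M) (X(M) = 4/(M + 1) = 4/(1 + M))
(41/n(X(2), 4) + 22)² = (41/3 + 22)² = (107/3)² = 11449/9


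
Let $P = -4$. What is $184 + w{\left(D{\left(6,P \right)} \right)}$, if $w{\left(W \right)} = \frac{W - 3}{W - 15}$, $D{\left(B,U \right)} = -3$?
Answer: $\frac{553}{3} \approx 184.33$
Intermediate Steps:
$w{\left(W \right)} = \frac{-3 + W}{-15 + W}$
$184 + w{\left(D{\left(6,P \right)} \right)} = 184 + \frac{-3 - 3}{-15 - 3} = 184 + \frac{1}{-18} \left(-6\right) = 184 - - \frac{1}{3} = 184 + \frac{1}{3} = \frac{553}{3}$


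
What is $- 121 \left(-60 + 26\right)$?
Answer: $4114$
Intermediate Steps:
$- 121 \left(-60 + 26\right) = \left(-121\right) \left(-34\right) = 4114$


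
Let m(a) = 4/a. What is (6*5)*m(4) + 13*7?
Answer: 121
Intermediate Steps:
(6*5)*m(4) + 13*7 = (6*5)*(4/4) + 13*7 = 30*(4*(1/4)) + 91 = 30*1 + 91 = 30 + 91 = 121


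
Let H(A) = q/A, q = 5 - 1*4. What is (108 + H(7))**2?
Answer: 573049/49 ≈ 11695.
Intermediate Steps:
q = 1 (q = 5 - 4 = 1)
H(A) = 1/A
(108 + H(7))**2 = (108 + 1/7)**2 = (757/7)**2 = 573049/49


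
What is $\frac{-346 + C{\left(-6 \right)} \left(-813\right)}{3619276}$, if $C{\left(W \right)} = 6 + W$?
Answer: $- \frac{173}{1809638} \approx -9.5599 \cdot 10^{-5}$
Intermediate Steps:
$\frac{-346 + C{\left(-6 \right)} \left(-813\right)}{3619276} = \frac{-346 + \left(6 - 6\right) \left(-813\right)}{3619276} = \left(-346 + 0 \left(-813\right)\right) \frac{1}{3619276} = \left(-346 + 0\right) \frac{1}{3619276} = \left(-346\right) \frac{1}{3619276} = - \frac{173}{1809638}$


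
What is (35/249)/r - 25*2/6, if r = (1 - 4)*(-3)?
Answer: -18640/2241 ≈ -8.3177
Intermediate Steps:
r = 9 (r = -3*(-3) = 9)
(35/249)/r - 25*2/6 = (35/249)/9 - 25*2/6 = (35*(1/249))*(⅑) - 50*⅙ = (35/249)*(⅑) - 25/3 = 35/2241 - 25/3 = -18640/2241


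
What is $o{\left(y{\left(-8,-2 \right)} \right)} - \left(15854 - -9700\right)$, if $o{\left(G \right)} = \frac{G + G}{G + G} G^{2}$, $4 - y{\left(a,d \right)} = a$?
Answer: $-25410$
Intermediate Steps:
$y{\left(a,d \right)} = 4 - a$
$o{\left(G \right)} = G^{2}$ ($o{\left(G \right)} = \frac{2 G}{2 G} G^{2} = 2 G \frac{1}{2 G} G^{2} = 1 G^{2} = G^{2}$)
$o{\left(y{\left(-8,-2 \right)} \right)} - \left(15854 - -9700\right) = \left(4 - -8\right)^{2} - \left(15854 - -9700\right) = \left(4 + 8\right)^{2} - \left(15854 + 9700\right) = 12^{2} - 25554 = 144 - 25554 = -25410$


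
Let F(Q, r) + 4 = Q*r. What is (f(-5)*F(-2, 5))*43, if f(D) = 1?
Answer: -602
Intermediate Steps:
F(Q, r) = -4 + Q*r
(f(-5)*F(-2, 5))*43 = (1*(-4 - 2*5))*43 = (1*(-4 - 10))*43 = (1*(-14))*43 = -14*43 = -602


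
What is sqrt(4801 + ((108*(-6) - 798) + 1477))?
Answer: 4*sqrt(302) ≈ 69.513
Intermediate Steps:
sqrt(4801 + ((108*(-6) - 798) + 1477)) = sqrt(4801 + ((-648 - 798) + 1477)) = sqrt(4801 + (-1446 + 1477)) = sqrt(4801 + 31) = sqrt(4832) = 4*sqrt(302)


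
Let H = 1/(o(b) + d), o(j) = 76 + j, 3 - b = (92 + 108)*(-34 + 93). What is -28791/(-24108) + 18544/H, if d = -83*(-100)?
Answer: -72827998181/1148 ≈ -6.3439e+7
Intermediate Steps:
b = -11797 (b = 3 - (92 + 108)*(-34 + 93) = 3 - 200*59 = 3 - 1*11800 = 3 - 11800 = -11797)
d = 8300
H = -1/3421 (H = 1/((76 - 11797) + 8300) = 1/(-11721 + 8300) = 1/(-3421) = -1/3421 ≈ -0.00029231)
-28791/(-24108) + 18544/H = -28791/(-24108) + 18544/(-1/3421) = -28791*(-1/24108) + 18544*(-3421) = 1371/1148 - 63439024 = -72827998181/1148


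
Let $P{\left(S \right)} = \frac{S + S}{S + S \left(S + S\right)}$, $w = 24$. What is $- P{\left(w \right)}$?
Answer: $- \frac{2}{49} \approx -0.040816$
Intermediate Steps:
$P{\left(S \right)} = \frac{2 S}{S + 2 S^{2}}$ ($P{\left(S \right)} = \frac{2 S}{S + S 2 S} = \frac{2 S}{S + 2 S^{2}}$)
$- P{\left(w \right)} = - \frac{2}{1 + 2 \cdot 24} = - \frac{2}{1 + 48} = - \frac{2}{49}$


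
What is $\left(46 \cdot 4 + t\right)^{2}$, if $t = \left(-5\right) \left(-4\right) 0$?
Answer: $33856$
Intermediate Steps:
$t = 0$ ($t = 20 \cdot 0 = 0$)
$\left(46 \cdot 4 + t\right)^{2} = \left(46 \cdot 4 + 0\right)^{2} = \left(184 + 0\right)^{2} = 184^{2} = 33856$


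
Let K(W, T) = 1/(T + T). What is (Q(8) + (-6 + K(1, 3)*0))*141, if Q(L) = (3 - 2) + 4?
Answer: -141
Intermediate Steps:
K(W, T) = 1/(2*T)
Q(L) = 5 (Q(L) = 1 + 4 = 5)
(Q(8) + (-6 + K(1, 3)*0))*141 = (5 + (-6 + ((1/2)/3)*0))*141 = (5 + (-6 + ((1/2)*(1/3))*0))*141 = (5 + (-6 + (1/6)*0))*141 = (5 + (-6 + 0))*141 = (5 - 6)*141 = -1*141 = -141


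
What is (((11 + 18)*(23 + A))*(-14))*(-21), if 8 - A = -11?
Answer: 358092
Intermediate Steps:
A = 19 (A = 8 - 1*(-11) = 8 + 11 = 19)
(((11 + 18)*(23 + A))*(-14))*(-21) = (((11 + 18)*(23 + 19))*(-14))*(-21) = ((29*42)*(-14))*(-21) = (1218*(-14))*(-21) = -17052*(-21) = 358092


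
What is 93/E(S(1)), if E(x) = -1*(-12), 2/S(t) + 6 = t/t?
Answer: 31/4 ≈ 7.7500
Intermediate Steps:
S(t) = -⅖ (S(t) = 2/(-6 + t/t) = 2/(-6 + 1) = 2/(-5) = 2*(-⅕) = -⅖)
E(x) = 12
93/E(S(1)) = 93/12 = 93*(1/12) = 31/4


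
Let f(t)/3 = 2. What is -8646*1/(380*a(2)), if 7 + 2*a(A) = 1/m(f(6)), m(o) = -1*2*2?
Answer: 17292/2755 ≈ 6.2766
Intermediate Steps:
f(t) = 6 (f(t) = 3*2 = 6)
m(o) = -4 (m(o) = -2*2 = -4)
a(A) = -29/8 (a(A) = -7/2 + (1/(-4))/2 = -7/2 + (1*(-1/4))/2 = -7/2 + (1/2)*(-1/4) = -7/2 - 1/8 = -29/8)
-8646*1/(380*a(2)) = -8646/((19*(-29/8))*20) = -8646/((-551/8*20)) = -8646/(-2755/2) = -8646*(-2/2755) = 17292/2755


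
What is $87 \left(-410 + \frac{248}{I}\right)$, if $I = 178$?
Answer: $- \frac{3163842}{89} \approx -35549.0$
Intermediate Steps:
$87 \left(-410 + \frac{248}{I}\right) = 87 \left(-410 + \frac{248}{178}\right) = 87 \left(-410 + 248 \cdot \frac{1}{178}\right) = 87 \left(-410 + \frac{124}{89}\right) = 87 \left(- \frac{36366}{89}\right) = - \frac{3163842}{89}$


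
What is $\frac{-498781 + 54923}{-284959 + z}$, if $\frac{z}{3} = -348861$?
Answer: $\frac{221929}{665771} \approx 0.33334$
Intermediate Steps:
$z = -1046583$ ($z = 3 \left(-348861\right) = -1046583$)
$\frac{-498781 + 54923}{-284959 + z} = \frac{-498781 + 54923}{-284959 - 1046583} = - \frac{443858}{-1331542} = \left(-443858\right) \left(- \frac{1}{1331542}\right) = \frac{221929}{665771}$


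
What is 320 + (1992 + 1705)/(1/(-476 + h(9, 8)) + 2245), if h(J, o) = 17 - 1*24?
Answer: 348772531/1084334 ≈ 321.65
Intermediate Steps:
h(J, o) = -7 (h(J, o) = 17 - 24 = -7)
320 + (1992 + 1705)/(1/(-476 + h(9, 8)) + 2245) = 320 + (1992 + 1705)/(1/(-476 - 7) + 2245) = 320 + 3697/(1/(-483) + 2245) = 320 + 3697/(-1/483 + 2245) = 320 + 3697/(1084334/483) = 320 + 3697*(483/1084334) = 320 + 1785651/1084334 = 348772531/1084334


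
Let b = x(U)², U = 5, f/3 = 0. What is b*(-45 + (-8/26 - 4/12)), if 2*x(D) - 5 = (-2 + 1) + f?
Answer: -7120/39 ≈ -182.56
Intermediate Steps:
f = 0 (f = 3*0 = 0)
x(D) = 2 (x(D) = 5/2 + ((-2 + 1) + 0)/2 = 5/2 + (-1 + 0)/2 = 5/2 + (½)*(-1) = 5/2 - ½ = 2)
b = 4 (b = 2² = 4)
b*(-45 + (-8/26 - 4/12)) = 4*(-45 + (-8/26 - 4/12)) = 4*(-45 + (-8*1/26 - 4*1/12)) = 4*(-45 + (-4/13 - ⅓)) = 4*(-45 - 25/39) = 4*(-1780/39) = -7120/39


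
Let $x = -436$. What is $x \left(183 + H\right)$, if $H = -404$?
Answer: $96356$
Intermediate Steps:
$x \left(183 + H\right) = - 436 \left(183 - 404\right) = \left(-436\right) \left(-221\right) = 96356$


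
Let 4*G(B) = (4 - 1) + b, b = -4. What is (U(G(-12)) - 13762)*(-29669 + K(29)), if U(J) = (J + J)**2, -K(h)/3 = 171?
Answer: 830714277/2 ≈ 4.1536e+8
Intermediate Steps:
K(h) = -513 (K(h) = -3*171 = -513)
G(B) = -1/4 (G(B) = ((4 - 1) - 4)/4 = (3 - 4)/4 = (1/4)*(-1) = -1/4)
U(J) = 4*J**2 (U(J) = (2*J)**2 = 4*J**2)
(U(G(-12)) - 13762)*(-29669 + K(29)) = (4*(-1/4)**2 - 13762)*(-29669 - 513) = (4*(1/16) - 13762)*(-30182) = (1/4 - 13762)*(-30182) = -55047/4*(-30182) = 830714277/2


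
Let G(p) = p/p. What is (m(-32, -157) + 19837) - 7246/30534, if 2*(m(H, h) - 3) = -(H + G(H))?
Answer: 606260591/30534 ≈ 19855.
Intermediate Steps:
G(p) = 1
m(H, h) = 5/2 - H/2 (m(H, h) = 3 + (-(H + 1))/2 = 3 + (-(1 + H))/2 = 3 + (-1 - H)/2 = 3 + (-½ - H/2) = 5/2 - H/2)
(m(-32, -157) + 19837) - 7246/30534 = ((5/2 - ½*(-32)) + 19837) - 7246/30534 = ((5/2 + 16) + 19837) - 7246*1/30534 = (37/2 + 19837) - 3623/15267 = 39711/2 - 3623/15267 = 606260591/30534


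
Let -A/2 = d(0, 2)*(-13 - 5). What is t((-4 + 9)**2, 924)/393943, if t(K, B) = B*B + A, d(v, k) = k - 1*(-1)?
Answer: 853884/393943 ≈ 2.1675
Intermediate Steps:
d(v, k) = 1 + k (d(v, k) = k + 1 = 1 + k)
A = 108 (A = -2*(1 + 2)*(-13 - 5) = -6*(-18) = -2*(-54) = 108)
t(K, B) = 108 + B**2 (t(K, B) = B*B + 108 = B**2 + 108 = 108 + B**2)
t((-4 + 9)**2, 924)/393943 = (108 + 924**2)/393943 = (108 + 853776)*(1/393943) = 853884*(1/393943) = 853884/393943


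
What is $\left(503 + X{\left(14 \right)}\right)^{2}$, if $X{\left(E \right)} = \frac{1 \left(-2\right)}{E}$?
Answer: $\frac{12390400}{49} \approx 2.5287 \cdot 10^{5}$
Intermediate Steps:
$X{\left(E \right)} = - \frac{2}{E}$
$\left(503 + X{\left(14 \right)}\right)^{2} = \left(503 - \frac{2}{14}\right)^{2} = \left(503 - \frac{1}{7}\right)^{2} = \left(\frac{3520}{7}\right)^{2} = \frac{12390400}{49}$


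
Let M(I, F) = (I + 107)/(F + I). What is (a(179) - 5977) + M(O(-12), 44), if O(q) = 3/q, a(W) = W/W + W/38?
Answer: -5670407/950 ≈ -5968.9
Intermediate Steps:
a(W) = 1 + W/38 (a(W) = 1 + W*(1/38) = 1 + W/38)
M(I, F) = (107 + I)/(F + I)
(a(179) - 5977) + M(O(-12), 44) = ((1 + (1/38)*179) - 5977) + (107 + 3/(-12))/(44 + 3/(-12)) = ((1 + 179/38) - 5977) + (107 + 3*(-1/12))/(44 + 3*(-1/12)) = (217/38 - 5977) + (107 - ¼)/(44 - ¼) = -226909/38 + (427/4)/(175/4) = -226909/38 + (4/175)*(427/4) = -226909/38 + 61/25 = -5670407/950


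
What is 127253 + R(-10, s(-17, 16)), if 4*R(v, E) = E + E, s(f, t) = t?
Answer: 127261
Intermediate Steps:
R(v, E) = E/2 (R(v, E) = (E + E)/4 = (2*E)/4 = E/2)
127253 + R(-10, s(-17, 16)) = 127253 + (1/2)*16 = 127253 + 8 = 127261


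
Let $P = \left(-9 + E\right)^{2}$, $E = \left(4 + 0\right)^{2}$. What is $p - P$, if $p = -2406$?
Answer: $-2455$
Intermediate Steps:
$E = 16$ ($E = 4^{2} = 16$)
$P = 49$ ($P = \left(-9 + 16\right)^{2} = 7^{2} = 49$)
$p - P = -2406 - 49 = -2455$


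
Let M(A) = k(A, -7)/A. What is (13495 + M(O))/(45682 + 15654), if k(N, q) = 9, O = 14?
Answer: 188939/858704 ≈ 0.22003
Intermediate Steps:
M(A) = 9/A
(13495 + M(O))/(45682 + 15654) = (13495 + 9/14)/(45682 + 15654) = (13495 + 9*(1/14))/61336 = (13495 + 9/14)*(1/61336) = (188939/14)*(1/61336) = 188939/858704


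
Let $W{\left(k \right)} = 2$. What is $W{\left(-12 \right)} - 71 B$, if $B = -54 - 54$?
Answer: $7670$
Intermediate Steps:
$B = -108$
$W{\left(-12 \right)} - 71 B = 2 - -7668 = 2 + 7668 = 7670$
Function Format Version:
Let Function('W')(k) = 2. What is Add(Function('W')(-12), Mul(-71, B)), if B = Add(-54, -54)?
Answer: 7670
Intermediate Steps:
B = -108
Add(Function('W')(-12), Mul(-71, B)) = Add(2, Mul(-71, -108)) = Add(2, 7668) = 7670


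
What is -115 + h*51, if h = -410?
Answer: -21025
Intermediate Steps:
-115 + h*51 = -115 - 410*51 = -115 - 20910 = -21025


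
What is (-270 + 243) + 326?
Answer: 299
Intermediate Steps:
(-270 + 243) + 326 = -27 + 326 = 299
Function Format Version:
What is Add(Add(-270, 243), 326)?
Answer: 299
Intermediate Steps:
Add(Add(-270, 243), 326) = Add(-27, 326) = 299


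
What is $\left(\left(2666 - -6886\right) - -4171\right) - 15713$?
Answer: $-1990$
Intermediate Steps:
$\left(\left(2666 - -6886\right) - -4171\right) - 15713 = \left(\left(2666 + 6886\right) + 4171\right) - 15713 = \left(9552 + 4171\right) - 15713 = 13723 - 15713 = -1990$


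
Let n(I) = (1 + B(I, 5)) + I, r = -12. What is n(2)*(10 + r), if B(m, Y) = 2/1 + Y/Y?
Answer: -12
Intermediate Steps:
B(m, Y) = 3 (B(m, Y) = 2*1 + 1 = 2 + 1 = 3)
n(I) = 4 + I (n(I) = (1 + 3) + I = 4 + I)
n(2)*(10 + r) = (4 + 2)*(10 - 12) = 6*(-2) = -12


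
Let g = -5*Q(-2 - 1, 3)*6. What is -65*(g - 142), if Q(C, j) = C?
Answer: 3380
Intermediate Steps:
g = 90 (g = -5*(-2 - 1)*6 = -5*(-3)*6 = 15*6 = 90)
-65*(g - 142) = -65*(90 - 142) = -65*(-52) = 3380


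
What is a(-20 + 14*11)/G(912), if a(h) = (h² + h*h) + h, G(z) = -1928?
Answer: -18023/964 ≈ -18.696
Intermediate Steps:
a(h) = h + 2*h² (a(h) = (h² + h²) + h = 2*h² + h = h + 2*h²)
a(-20 + 14*11)/G(912) = ((-20 + 14*11)*(1 + 2*(-20 + 14*11)))/(-1928) = ((-20 + 154)*(1 + 2*(-20 + 154)))*(-1/1928) = (134*(1 + 2*134))*(-1/1928) = (134*(1 + 268))*(-1/1928) = (134*269)*(-1/1928) = 36046*(-1/1928) = -18023/964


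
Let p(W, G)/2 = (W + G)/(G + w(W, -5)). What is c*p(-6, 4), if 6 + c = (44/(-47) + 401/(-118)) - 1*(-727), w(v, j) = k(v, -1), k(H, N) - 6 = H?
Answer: -3974627/5546 ≈ -716.67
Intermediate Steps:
k(H, N) = 6 + H
w(v, j) = 6 + v
c = 3974627/5546 (c = -6 + ((44/(-47) + 401/(-118)) - 1*(-727)) = -6 + ((44*(-1/47) + 401*(-1/118)) + 727) = -6 + ((-44/47 - 401/118) + 727) = -6 + (-24039/5546 + 727) = -6 + 4007903/5546 = 3974627/5546 ≈ 716.67)
p(W, G) = 2*(G + W)/(6 + G + W) (p(W, G) = 2*((W + G)/(G + (6 + W))) = 2*((G + W)/(6 + G + W)) = 2*(G + W)/(6 + G + W))
c*p(-6, 4) = 3974627*(2*(4 - 6)/(6 + 4 - 6))/5546 = 3974627*(2*(-2)/4)/5546 = 3974627*(2*(¼)*(-2))/5546 = (3974627/5546)*(-1) = -3974627/5546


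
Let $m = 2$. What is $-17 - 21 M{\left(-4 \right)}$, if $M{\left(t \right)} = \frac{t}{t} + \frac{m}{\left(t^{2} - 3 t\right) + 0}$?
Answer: $- \frac{79}{2} \approx -39.5$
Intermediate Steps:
$M{\left(t \right)} = 1 + \frac{2}{t^{2} - 3 t}$ ($M{\left(t \right)} = \frac{t}{t} + \frac{2}{\left(t^{2} - 3 t\right) + 0} = 1 + \frac{2}{t^{2} - 3 t}$)
$-17 - 21 M{\left(-4 \right)} = -17 - 21 \frac{2 + \left(-4\right)^{2} - -12}{\left(-4\right) \left(-3 - 4\right)} = -17 - 21 \left(- \frac{2 + 16 + 12}{4 \left(-7\right)}\right) = -17 - 21 \left(\left(- \frac{1}{4}\right) \left(- \frac{1}{7}\right) 30\right) = -17 - \frac{45}{2} = - \frac{79}{2}$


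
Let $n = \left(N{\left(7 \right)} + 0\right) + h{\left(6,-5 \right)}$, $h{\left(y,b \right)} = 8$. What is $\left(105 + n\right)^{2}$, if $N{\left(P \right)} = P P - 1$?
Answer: $25921$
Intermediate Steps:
$N{\left(P \right)} = -1 + P^{2}$ ($N{\left(P \right)} = P^{2} - 1 = -1 + P^{2}$)
$n = 56$ ($n = \left(\left(-1 + 7^{2}\right) + 0\right) + 8 = \left(\left(-1 + 49\right) + 0\right) + 8 = \left(48 + 0\right) + 8 = 48 + 8 = 56$)
$\left(105 + n\right)^{2} = \left(105 + 56\right)^{2} = 161^{2} = 25921$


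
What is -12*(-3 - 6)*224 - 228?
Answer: 23964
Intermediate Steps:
-12*(-3 - 6)*224 - 228 = -12*(-9)*224 - 228 = 108*224 - 228 = 24192 - 228 = 23964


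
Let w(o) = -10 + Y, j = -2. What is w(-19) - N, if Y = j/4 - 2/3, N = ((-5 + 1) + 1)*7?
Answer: 59/6 ≈ 9.8333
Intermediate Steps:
N = -21 (N = (-4 + 1)*7 = -3*7 = -21)
Y = -7/6 (Y = -2/4 - 2/3 = -2*¼ - 2*⅓ = -½ - ⅔ = -7/6 ≈ -1.1667)
w(o) = -67/6 (w(o) = -10 - 7/6 = -67/6)
w(-19) - N = -67/6 - 1*(-21) = -67/6 + 21 = 59/6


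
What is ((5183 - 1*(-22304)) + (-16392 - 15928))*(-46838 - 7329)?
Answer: 261789111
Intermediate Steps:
((5183 - 1*(-22304)) + (-16392 - 15928))*(-46838 - 7329) = ((5183 + 22304) - 32320)*(-54167) = (27487 - 32320)*(-54167) = -4833*(-54167) = 261789111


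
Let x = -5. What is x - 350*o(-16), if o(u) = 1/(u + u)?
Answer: 95/16 ≈ 5.9375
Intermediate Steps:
o(u) = 1/(2*u)
x - 350*o(-16) = -5 - 175/(-16) = -5 - 175*(-1)/16 = -5 - 350*(-1/32) = -5 + 175/16 = 95/16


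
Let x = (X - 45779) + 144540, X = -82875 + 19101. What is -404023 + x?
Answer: -369036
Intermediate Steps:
X = -63774
x = 34987 (x = (-63774 - 45779) + 144540 = -109553 + 144540 = 34987)
-404023 + x = -404023 + 34987 = -369036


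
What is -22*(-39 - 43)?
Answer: 1804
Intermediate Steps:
-22*(-39 - 43) = -22*(-82) = 1804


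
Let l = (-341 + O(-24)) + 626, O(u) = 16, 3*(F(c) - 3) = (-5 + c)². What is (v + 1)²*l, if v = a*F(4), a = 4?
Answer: 556549/9 ≈ 61839.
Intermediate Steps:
F(c) = 3 + (-5 + c)²/3
v = 40/3 (v = 4*(3 + (-5 + 4)²/3) = 4*(3 + (⅓)*(-1)²) = 4*(3 + (⅓)*1) = 4*(3 + ⅓) = 4*(10/3) = 40/3 ≈ 13.333)
l = 301 (l = (-341 + 16) + 626 = -325 + 626 = 301)
(v + 1)²*l = (40/3 + 1)²*301 = (43/3)²*301 = (1849/9)*301 = 556549/9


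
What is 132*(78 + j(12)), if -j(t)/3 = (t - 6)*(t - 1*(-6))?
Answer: -32472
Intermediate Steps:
j(t) = -3*(-6 + t)*(6 + t) (j(t) = -3*(t - 6)*(t - 1*(-6)) = -3*(-6 + t)*(t + 6) = -3*(-6 + t)*(6 + t))
132*(78 + j(12)) = 132*(78 + (108 - 3*12²)) = 132*(78 + (108 - 3*144)) = 132*(78 + (108 - 432)) = 132*(78 - 324) = 132*(-246) = -32472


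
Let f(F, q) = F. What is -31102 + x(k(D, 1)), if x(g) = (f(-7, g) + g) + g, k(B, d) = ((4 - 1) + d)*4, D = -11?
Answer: -31077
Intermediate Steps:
k(B, d) = 12 + 4*d (k(B, d) = (3 + d)*4 = 12 + 4*d)
x(g) = -7 + 2*g (x(g) = (-7 + g) + g = -7 + 2*g)
-31102 + x(k(D, 1)) = -31102 + (-7 + 2*(12 + 4*1)) = -31102 + (-7 + 2*(12 + 4)) = -31102 + (-7 + 2*16) = -31102 + (-7 + 32) = -31102 + 25 = -31077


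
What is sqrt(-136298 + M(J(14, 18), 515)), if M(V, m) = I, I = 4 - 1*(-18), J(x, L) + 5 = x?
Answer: 2*I*sqrt(34069) ≈ 369.16*I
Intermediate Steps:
J(x, L) = -5 + x
I = 22 (I = 4 + 18 = 22)
M(V, m) = 22
sqrt(-136298 + M(J(14, 18), 515)) = sqrt(-136298 + 22) = sqrt(-136276) = 2*I*sqrt(34069)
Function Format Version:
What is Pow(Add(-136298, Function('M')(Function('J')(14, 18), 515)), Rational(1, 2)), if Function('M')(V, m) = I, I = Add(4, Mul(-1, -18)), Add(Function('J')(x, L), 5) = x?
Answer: Mul(2, I, Pow(34069, Rational(1, 2))) ≈ Mul(369.16, I)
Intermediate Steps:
Function('J')(x, L) = Add(-5, x)
I = 22 (I = Add(4, 18) = 22)
Function('M')(V, m) = 22
Pow(Add(-136298, Function('M')(Function('J')(14, 18), 515)), Rational(1, 2)) = Pow(Add(-136298, 22), Rational(1, 2)) = Pow(-136276, Rational(1, 2)) = Mul(2, I, Pow(34069, Rational(1, 2)))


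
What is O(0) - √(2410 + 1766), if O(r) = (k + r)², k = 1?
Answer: 1 - 12*√29 ≈ -63.622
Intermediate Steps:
O(r) = (1 + r)²
O(0) - √(2410 + 1766) = (1 + 0)² - √(2410 + 1766) = 1² - √4176 = 1 - 12*√29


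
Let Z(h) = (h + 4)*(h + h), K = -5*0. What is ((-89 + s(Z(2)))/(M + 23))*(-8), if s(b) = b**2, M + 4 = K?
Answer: -3896/19 ≈ -205.05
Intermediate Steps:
K = 0
M = -4 (M = -4 + 0 = -4)
Z(h) = 2*h*(4 + h) (Z(h) = (4 + h)*(2*h) = 2*h*(4 + h))
((-89 + s(Z(2)))/(M + 23))*(-8) = ((-89 + (2*2*(4 + 2))**2)/(-4 + 23))*(-8) = ((-89 + (2*2*6)**2)/19)*(-8) = ((-89 + 24**2)*(1/19))*(-8) = ((-89 + 576)*(1/19))*(-8) = (487*(1/19))*(-8) = (487/19)*(-8) = -3896/19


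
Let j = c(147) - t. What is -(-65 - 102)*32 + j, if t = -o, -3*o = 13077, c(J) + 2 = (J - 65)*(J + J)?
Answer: 25091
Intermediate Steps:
c(J) = -2 + 2*J*(-65 + J) (c(J) = -2 + (J - 65)*(J + J) = -2 + (-65 + J)*(2*J) = -2 + 2*J*(-65 + J))
o = -4359 (o = -1/3*13077 = -4359)
t = 4359 (t = -1*(-4359) = 4359)
j = 19747 (j = (-2 - 130*147 + 2*147**2) - 1*4359 = (-2 - 19110 + 2*21609) - 4359 = (-2 - 19110 + 43218) - 4359 = 24106 - 4359 = 19747)
-(-65 - 102)*32 + j = -(-65 - 102)*32 + 19747 = -(-167)*32 + 19747 = -1*(-5344) + 19747 = 5344 + 19747 = 25091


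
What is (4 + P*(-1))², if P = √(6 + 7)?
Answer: (4 - √13)² ≈ 0.15559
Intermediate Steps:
P = √13 ≈ 3.6056
(4 + P*(-1))² = (4 + √13*(-1))² = (4 - √13)²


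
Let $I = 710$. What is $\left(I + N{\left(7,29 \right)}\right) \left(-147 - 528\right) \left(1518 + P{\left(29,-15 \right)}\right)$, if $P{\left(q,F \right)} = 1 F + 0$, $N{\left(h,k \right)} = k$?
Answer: $-749733975$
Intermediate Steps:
$P{\left(q,F \right)} = F$ ($P{\left(q,F \right)} = F + 0 = F$)
$\left(I + N{\left(7,29 \right)}\right) \left(-147 - 528\right) \left(1518 + P{\left(29,-15 \right)}\right) = \left(710 + 29\right) \left(-147 - 528\right) \left(1518 - 15\right) = 739 \left(-675\right) 1503 = \left(-498825\right) 1503 = -749733975$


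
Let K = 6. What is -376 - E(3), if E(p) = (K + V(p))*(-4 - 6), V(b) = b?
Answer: -286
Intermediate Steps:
E(p) = -60 - 10*p (E(p) = (6 + p)*(-4 - 6) = (6 + p)*(-10) = -60 - 10*p)
-376 - E(3) = -376 - (-60 - 10*3) = -376 - (-60 - 30) = -376 - 1*(-90) = -376 + 90 = -286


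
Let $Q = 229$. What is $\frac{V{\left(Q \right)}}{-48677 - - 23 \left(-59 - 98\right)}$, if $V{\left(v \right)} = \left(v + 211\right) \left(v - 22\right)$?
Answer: $- \frac{11385}{6536} \approx -1.7419$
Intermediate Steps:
$V{\left(v \right)} = \left(-22 + v\right) \left(211 + v\right)$ ($V{\left(v \right)} = \left(211 + v\right) \left(-22 + v\right) = \left(-22 + v\right) \left(211 + v\right)$)
$\frac{V{\left(Q \right)}}{-48677 - - 23 \left(-59 - 98\right)} = \frac{-4642 + 229^{2} + 189 \cdot 229}{-48677 - - 23 \left(-59 - 98\right)} = \frac{-4642 + 52441 + 43281}{-48677 - \left(-23\right) \left(-157\right)} = \frac{91080}{-48677 - 3611} = \frac{91080}{-52288} = 91080 \left(- \frac{1}{52288}\right) = - \frac{11385}{6536}$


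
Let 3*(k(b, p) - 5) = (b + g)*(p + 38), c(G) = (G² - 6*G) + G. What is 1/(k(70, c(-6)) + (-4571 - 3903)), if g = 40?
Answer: -3/13967 ≈ -0.00021479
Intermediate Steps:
c(G) = G² - 5*G
k(b, p) = 5 + (38 + p)*(40 + b)/3 (k(b, p) = 5 + ((b + 40)*(p + 38))/3 = 5 + ((40 + b)*(38 + p))/3 = 5 + ((38 + p)*(40 + b))/3 = 5 + (38 + p)*(40 + b)/3)
1/(k(70, c(-6)) + (-4571 - 3903)) = 1/((1535/3 + (38/3)*70 + 40*(-6*(-5 - 6))/3 + (⅓)*70*(-6*(-5 - 6))) + (-4571 - 3903)) = 1/((1535/3 + 2660/3 + 40*(-6*(-11))/3 + (⅓)*70*(-6*(-11))) - 8474) = 1/((1535/3 + 2660/3 + (40/3)*66 + (⅓)*70*66) - 8474) = 1/((1535/3 + 2660/3 + 880 + 1540) - 8474) = 1/(11455/3 - 8474) = 1/(-13967/3) = -3/13967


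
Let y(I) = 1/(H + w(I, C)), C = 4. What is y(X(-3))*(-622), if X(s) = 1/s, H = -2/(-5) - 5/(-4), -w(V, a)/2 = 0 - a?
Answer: -12440/193 ≈ -64.456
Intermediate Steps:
w(V, a) = 2*a (w(V, a) = -2*(0 - a) = -(-2)*a = 2*a)
H = 33/20 (H = -2*(-1/5) - 5*(-1/4) = 2/5 + 5/4 = 33/20 ≈ 1.6500)
y(I) = 20/193 (y(I) = 1/(33/20 + 2*4) = 1/(33/20 + 8) = 1/(193/20) = 20/193)
y(X(-3))*(-622) = (20/193)*(-622) = -12440/193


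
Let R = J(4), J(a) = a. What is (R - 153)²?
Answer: 22201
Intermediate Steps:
R = 4
(R - 153)² = (4 - 153)² = (-149)² = 22201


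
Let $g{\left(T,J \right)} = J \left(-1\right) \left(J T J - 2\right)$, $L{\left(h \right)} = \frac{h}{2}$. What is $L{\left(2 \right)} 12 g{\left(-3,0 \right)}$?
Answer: $0$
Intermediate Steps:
$L{\left(h \right)} = \frac{h}{2}$ ($L{\left(h \right)} = h \frac{1}{2} = \frac{h}{2}$)
$g{\left(T,J \right)} = - J \left(-2 + T J^{2}\right)$ ($g{\left(T,J \right)} = - J \left(T J^{2} - 2\right) = - J \left(-2 + T J^{2}\right)$)
$L{\left(2 \right)} 12 g{\left(-3,0 \right)} = \frac{1}{2} \cdot 2 \cdot 12 \cdot 0 \left(2 - - 3 \cdot 0^{2}\right) = 1 \cdot 12 \cdot 0 \left(2 - \left(-3\right) 0\right) = 12 \cdot 0 \left(2 + 0\right) = 12 \cdot 0 \cdot 2 = 12 \cdot 0 = 0$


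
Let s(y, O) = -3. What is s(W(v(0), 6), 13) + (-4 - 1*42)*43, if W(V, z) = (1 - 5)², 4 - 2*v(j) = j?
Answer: -1981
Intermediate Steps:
v(j) = 2 - j/2
W(V, z) = 16 (W(V, z) = (-4)² = 16)
s(W(v(0), 6), 13) + (-4 - 1*42)*43 = -3 + (-4 - 1*42)*43 = -3 + (-4 - 42)*43 = -3 - 46*43 = -3 - 1978 = -1981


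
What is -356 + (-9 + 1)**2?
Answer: -292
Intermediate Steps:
-356 + (-9 + 1)**2 = -356 + (-8)**2 = -356 + 64 = -292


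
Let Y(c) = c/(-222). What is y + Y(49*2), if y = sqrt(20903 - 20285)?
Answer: -49/111 + sqrt(618) ≈ 24.418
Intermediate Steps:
Y(c) = -c/222 (Y(c) = c*(-1/222) = -c/222)
y = sqrt(618) ≈ 24.860
y + Y(49*2) = sqrt(618) - 49*2/222 = sqrt(618) - 1/222*98 = sqrt(618) - 49/111 = -49/111 + sqrt(618)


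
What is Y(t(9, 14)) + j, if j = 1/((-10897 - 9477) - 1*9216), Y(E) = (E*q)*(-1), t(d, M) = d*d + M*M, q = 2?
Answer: -16392861/29590 ≈ -554.00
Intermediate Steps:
t(d, M) = M**2 + d**2 (t(d, M) = d**2 + M**2 = M**2 + d**2)
Y(E) = -2*E (Y(E) = (E*2)*(-1) = (2*E)*(-1) = -2*E)
j = -1/29590 (j = 1/(-20374 - 9216) = 1/(-29590) = -1/29590 ≈ -3.3795e-5)
Y(t(9, 14)) + j = -2*(14**2 + 9**2) - 1/29590 = -2*(196 + 81) - 1/29590 = -2*277 - 1/29590 = -554 - 1/29590 = -16392861/29590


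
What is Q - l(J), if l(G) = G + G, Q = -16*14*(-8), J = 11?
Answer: 1770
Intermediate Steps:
Q = 1792 (Q = -224*(-8) = 1792)
l(G) = 2*G
Q - l(J) = 1792 - 2*11 = 1792 - 1*22 = 1792 - 22 = 1770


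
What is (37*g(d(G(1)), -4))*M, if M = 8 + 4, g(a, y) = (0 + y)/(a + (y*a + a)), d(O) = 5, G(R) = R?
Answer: 888/5 ≈ 177.60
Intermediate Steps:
g(a, y) = y/(2*a + a*y) (g(a, y) = y/(a + (a*y + a)) = y/(a + (a + a*y)) = y/(2*a + a*y))
M = 12
(37*g(d(G(1)), -4))*M = (37*(-4/(5*(2 - 4))))*12 = (37*(-4*1/5/(-2)))*12 = (37*(-4*1/5*(-1/2)))*12 = (37*(2/5))*12 = (74/5)*12 = 888/5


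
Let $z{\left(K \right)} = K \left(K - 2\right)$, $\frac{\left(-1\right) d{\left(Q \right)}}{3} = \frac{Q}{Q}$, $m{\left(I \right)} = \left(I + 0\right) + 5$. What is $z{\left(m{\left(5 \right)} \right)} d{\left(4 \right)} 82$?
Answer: $-19680$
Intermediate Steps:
$m{\left(I \right)} = 5 + I$ ($m{\left(I \right)} = I + 5 = 5 + I$)
$d{\left(Q \right)} = -3$ ($d{\left(Q \right)} = - 3 \frac{Q}{Q} = \left(-3\right) 1 = -3$)
$z{\left(K \right)} = K \left(-2 + K\right)$
$z{\left(m{\left(5 \right)} \right)} d{\left(4 \right)} 82 = \left(5 + 5\right) \left(-2 + \left(5 + 5\right)\right) \left(-3\right) 82 = 10 \left(-2 + 10\right) \left(-3\right) 82 = 10 \cdot 8 \left(-3\right) 82 = 80 \left(-3\right) 82 = \left(-240\right) 82 = -19680$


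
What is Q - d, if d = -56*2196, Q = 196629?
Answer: 319605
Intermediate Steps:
d = -122976
Q - d = 196629 - 1*(-122976) = 196629 + 122976 = 319605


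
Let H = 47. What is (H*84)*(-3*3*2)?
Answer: -71064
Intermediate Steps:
(H*84)*(-3*3*2) = (47*84)*(-3*3*2) = 3948*(-9*2) = 3948*(-18) = -71064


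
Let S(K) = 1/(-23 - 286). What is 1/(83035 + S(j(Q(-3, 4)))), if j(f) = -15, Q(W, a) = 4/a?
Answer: 309/25657814 ≈ 1.2043e-5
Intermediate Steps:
S(K) = -1/309 (S(K) = 1/(-309) = -1/309)
1/(83035 + S(j(Q(-3, 4)))) = 1/(83035 - 1/309) = 1/(25657814/309) = 309/25657814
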